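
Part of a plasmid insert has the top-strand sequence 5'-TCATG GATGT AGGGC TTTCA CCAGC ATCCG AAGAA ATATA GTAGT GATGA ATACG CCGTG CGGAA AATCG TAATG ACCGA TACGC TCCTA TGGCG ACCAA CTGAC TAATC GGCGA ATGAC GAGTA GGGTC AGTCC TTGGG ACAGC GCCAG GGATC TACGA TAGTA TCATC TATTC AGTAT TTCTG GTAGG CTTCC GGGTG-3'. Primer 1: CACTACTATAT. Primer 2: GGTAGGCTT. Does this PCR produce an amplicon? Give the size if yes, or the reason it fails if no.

No product — the primers' 3' ends point away from each other.

Primer 1 (CACTACTATAT) has reverse complement ATATAGTAGTG, which matches the top strand at positions 36–46; primer 1 anneals to the top strand there with its 3' end pointing upstream toward position 36.
Primer 2 (GGTAGGCTT) matches the top strand directly at positions 185–193; it anneals to the bottom strand with its 3' end pointing downstream toward position 193.
The 3' ends diverge (primer 1 extends toward position 1, primer 2 toward position 200), so the primers never converge on a shared product.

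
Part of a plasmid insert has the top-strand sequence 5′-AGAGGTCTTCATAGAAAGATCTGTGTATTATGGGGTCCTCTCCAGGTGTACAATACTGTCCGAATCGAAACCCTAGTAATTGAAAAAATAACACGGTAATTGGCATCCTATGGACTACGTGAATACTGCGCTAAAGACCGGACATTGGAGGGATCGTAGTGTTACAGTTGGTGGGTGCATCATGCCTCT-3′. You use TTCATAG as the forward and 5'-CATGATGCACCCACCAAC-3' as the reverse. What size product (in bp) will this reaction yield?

Forward primer TTCATAG is found on the top strand at positions 8–14.
Taking the reverse complement of CATGATGCACCCACCAAC gives GTTGGTGGGTGCATCATG, found at positions 167–184 on the template; the primer anneals here to the top strand with its 3' end pointing upstream.
The product runs from position 8 to position 184, so its length is 184 − 8 + 1 = 177 bp.

177 bp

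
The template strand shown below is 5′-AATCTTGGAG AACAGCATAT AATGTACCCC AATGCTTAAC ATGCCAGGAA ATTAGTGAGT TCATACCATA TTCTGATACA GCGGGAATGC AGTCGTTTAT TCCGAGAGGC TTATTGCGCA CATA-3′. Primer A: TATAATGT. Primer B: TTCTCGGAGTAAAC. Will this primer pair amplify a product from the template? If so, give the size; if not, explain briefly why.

Primer B (TTCTCGGAGTAAAC) does not match the top strand, and its reverse complement GTTTACTCCGAGAA does not match either.
With no annealing site for primer B, no amplification occurs.

No product — primer B has no binding site in the template.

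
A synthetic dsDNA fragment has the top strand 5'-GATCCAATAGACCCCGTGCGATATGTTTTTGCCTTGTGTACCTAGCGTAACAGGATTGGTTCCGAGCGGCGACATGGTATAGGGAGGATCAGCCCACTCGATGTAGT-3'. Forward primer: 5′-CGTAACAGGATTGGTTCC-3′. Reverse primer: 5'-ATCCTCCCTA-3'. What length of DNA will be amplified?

Scanning the template, CGTAACAGGATTGGTTCC occurs at positions 46–63; this primer anneals to the bottom strand there with its 3' end pointing downstream.
Taking the reverse complement of ATCCTCCCTA gives TAGGGAGGAT, found at positions 80–89 on the template; the primer anneals here to the top strand with its 3' end pointing upstream.
Product length = (reverse-primer end) − (forward-primer start) + 1 = 89 − 46 + 1 = 44 bp.

44 bp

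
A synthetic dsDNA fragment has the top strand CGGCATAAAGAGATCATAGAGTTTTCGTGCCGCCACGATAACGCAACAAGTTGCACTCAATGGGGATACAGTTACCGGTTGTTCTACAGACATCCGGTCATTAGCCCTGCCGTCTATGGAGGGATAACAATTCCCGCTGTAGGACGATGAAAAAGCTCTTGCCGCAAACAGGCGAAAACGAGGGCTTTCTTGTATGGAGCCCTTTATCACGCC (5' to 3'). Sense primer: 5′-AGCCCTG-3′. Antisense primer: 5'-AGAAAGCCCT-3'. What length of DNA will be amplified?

88 bp

Forward primer AGCCCTG is found on the top strand at positions 103–109.
Taking the reverse complement of AGAAAGCCCT gives AGGGCTTTCT, found at positions 181–190 on the template; the primer anneals here to the top strand with its 3' end pointing upstream.
Product length = (reverse-primer end) − (forward-primer start) + 1 = 190 − 103 + 1 = 88 bp.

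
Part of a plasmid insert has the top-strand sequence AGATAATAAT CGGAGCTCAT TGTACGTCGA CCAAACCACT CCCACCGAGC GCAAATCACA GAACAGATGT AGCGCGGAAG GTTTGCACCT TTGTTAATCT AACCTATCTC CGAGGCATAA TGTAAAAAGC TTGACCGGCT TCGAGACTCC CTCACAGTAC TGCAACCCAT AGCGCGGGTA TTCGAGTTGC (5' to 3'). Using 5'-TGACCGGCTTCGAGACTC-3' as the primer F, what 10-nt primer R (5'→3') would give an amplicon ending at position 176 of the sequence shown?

The forward primer binds at positions 132–149; the product's 3' end on the top strand is position 176.
The reverse primer anneals to the top strand over positions 167–176, i.e. to CCATAGCGCG.
Its sequence written 5'→3' is the reverse complement: CGCGCTATGG.

5'-CGCGCTATGG-3'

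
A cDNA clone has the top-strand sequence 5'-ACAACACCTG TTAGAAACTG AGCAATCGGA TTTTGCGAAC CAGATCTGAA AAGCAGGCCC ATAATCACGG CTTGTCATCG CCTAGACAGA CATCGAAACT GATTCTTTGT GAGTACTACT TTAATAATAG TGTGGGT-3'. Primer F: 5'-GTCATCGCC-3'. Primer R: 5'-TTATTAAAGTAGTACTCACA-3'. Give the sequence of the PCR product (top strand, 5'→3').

5'-GTCATCGCCTAGACAGACATCGAAACTGATTCTTTGTGAGTACTACTTTAATAA-3'

The forward primer matches the template at positions 74–82.
Reverse complement of the reverse primer: TGTGAGTACTACTTTAATAA. This occurs on the top strand at positions 108–127.
The product is the template from position 74 through 127 (54 bp).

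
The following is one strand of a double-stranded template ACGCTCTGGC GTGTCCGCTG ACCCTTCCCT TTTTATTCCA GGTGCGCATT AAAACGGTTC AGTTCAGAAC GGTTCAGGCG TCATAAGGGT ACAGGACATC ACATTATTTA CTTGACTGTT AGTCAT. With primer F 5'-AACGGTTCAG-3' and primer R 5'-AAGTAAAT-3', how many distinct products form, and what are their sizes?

Two products: 61 bp, 46 bp

The forward primer AACGGTTCAG matches the top strand at positions 53–62, 68–77.
The reverse primer's reverse complement is ATTTACTT, matching at positions 106–113.
Each forward site pairs with the reverse site to give a product ending at position 113: sizes 61, 46 bp.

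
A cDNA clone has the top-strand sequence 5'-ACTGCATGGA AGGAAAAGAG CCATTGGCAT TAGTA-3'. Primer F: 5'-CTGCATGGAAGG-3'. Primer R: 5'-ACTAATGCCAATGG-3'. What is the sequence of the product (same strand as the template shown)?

Scanning the template, CTGCATGGAAGG occurs at positions 2–13; this primer anneals to the bottom strand there with its 3' end pointing downstream.
Reverse complement of the reverse primer: CCATTGGCATTAGT. This occurs on the top strand at positions 21–34.
The product is the template from position 2 through 34 (33 bp).

5'-CTGCATGGAAGGAAAAGAGCCATTGGCATTAGT-3'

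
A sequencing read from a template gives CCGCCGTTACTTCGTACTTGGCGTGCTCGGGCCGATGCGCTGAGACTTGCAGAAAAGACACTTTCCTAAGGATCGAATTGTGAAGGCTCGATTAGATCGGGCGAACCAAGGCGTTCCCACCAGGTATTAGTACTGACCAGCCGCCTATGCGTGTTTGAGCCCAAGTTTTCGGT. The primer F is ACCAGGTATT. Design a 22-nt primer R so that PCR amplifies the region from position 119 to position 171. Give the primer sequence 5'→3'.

The product's 3' end on the top strand is position 171.
The reverse primer anneals to the top strand over positions 150–171, i.e. to CGTGTTTGAGCCCAAGTTTTCG.
Its sequence written 5'→3' is the reverse complement: CGAAAACTTGGGCTCAAACACG.

5'-CGAAAACTTGGGCTCAAACACG-3'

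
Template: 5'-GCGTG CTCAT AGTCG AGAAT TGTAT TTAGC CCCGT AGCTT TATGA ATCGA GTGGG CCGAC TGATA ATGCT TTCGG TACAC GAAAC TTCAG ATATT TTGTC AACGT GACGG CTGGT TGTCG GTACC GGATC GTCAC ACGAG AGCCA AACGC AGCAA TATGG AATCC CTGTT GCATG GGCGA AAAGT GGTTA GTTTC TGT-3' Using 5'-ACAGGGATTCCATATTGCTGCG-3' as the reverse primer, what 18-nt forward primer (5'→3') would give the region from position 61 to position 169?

5'-TGATAATGCTTTCGGTAC-3'

The reverse primer's reverse complement CGCAGCAATATGGAATCCCTGT matches the template at positions 148–169; the product starts at position 61.
The forward primer is identical to the top strand over positions 61–78: TGATAATGCTTTCGGTAC.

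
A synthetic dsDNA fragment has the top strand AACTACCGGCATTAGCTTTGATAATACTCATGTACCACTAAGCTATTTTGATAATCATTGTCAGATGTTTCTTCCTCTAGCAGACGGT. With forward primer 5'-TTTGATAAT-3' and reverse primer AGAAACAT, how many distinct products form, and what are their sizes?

The forward primer TTTGATAAT matches the top strand at positions 17–25, 47–55.
The reverse primer's reverse complement is ATGTTTCT, matching at positions 65–72.
Each forward site pairs with the reverse site to give a product ending at position 72: sizes 56, 26 bp.

Two products: 56 bp, 26 bp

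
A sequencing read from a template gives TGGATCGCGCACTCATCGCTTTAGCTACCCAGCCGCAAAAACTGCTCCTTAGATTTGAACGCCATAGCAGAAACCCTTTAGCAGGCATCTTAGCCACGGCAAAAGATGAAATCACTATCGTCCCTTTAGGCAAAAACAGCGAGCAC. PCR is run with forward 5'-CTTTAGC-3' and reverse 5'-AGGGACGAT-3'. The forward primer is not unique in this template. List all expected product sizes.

107 bp, 50 bp

The forward primer CTTTAGC matches the top strand at positions 19–25, 76–82.
The reverse primer's reverse complement is ATCGTCCCT, matching at positions 117–125.
Each forward site pairs with the reverse site to give a product ending at position 125: sizes 107, 50 bp.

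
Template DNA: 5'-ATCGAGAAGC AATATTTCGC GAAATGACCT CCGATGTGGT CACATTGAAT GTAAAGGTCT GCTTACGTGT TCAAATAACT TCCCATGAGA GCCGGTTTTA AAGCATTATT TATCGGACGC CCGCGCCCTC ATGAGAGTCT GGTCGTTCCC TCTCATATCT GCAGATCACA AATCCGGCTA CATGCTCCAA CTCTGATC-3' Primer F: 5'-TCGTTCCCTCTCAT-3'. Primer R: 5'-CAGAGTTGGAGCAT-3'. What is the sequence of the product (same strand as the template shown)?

5'-TCGTTCCCTCTCATATCTGCAGATCACAAATCCGGCTACATGCTCCAACTCTG-3'

Forward primer TCGTTCCCTCTCAT is found on the top strand at positions 143–156.
The reverse primer's reverse complement is ATGCTCCAACTCTG, which matches the template at positions 182–195.
The product is the template from position 143 through 195 (53 bp).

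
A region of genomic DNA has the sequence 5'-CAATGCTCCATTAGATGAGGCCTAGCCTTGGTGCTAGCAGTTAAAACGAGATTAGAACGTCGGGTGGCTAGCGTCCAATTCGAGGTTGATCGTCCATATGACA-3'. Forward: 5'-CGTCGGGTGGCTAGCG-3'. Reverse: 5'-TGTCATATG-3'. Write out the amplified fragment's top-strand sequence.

The forward primer matches the template at positions 58–73.
Taking the reverse complement of TGTCATATG gives CATATGACA, found at positions 95–103 on the template; the primer anneals here to the top strand with its 3' end pointing upstream.
The product is the template from position 58 through 103 (46 bp).

5'-CGTCGGGTGGCTAGCGTCCAATTCGAGGTTGATCGTCCATATGACA-3'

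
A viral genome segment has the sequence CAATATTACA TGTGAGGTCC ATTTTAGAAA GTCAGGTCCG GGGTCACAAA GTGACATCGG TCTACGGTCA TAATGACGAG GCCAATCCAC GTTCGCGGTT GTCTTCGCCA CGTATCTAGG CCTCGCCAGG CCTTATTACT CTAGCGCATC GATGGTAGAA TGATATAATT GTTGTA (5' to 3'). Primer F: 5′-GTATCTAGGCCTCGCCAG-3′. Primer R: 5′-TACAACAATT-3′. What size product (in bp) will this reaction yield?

65 bp

Forward primer GTATCTAGGCCTCGCCAG is found on the top strand at positions 112–129.
The reverse primer's reverse complement is AATTGTTGTA, which matches the template at positions 167–176.
The product runs from position 112 to position 176, so its length is 176 − 112 + 1 = 65 bp.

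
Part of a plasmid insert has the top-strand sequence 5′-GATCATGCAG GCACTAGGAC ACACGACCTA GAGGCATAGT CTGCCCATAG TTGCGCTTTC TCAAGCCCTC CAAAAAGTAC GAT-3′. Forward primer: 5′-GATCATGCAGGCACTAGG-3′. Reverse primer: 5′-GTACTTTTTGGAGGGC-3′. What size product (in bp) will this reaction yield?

80 bp

Forward primer GATCATGCAGGCACTAGG is found on the top strand at positions 1–18.
Reverse complement of the reverse primer: GCCCTCCAAAAAGTAC. This occurs on the top strand at positions 65–80.
Amplicon spans positions 1–80: 80 bp.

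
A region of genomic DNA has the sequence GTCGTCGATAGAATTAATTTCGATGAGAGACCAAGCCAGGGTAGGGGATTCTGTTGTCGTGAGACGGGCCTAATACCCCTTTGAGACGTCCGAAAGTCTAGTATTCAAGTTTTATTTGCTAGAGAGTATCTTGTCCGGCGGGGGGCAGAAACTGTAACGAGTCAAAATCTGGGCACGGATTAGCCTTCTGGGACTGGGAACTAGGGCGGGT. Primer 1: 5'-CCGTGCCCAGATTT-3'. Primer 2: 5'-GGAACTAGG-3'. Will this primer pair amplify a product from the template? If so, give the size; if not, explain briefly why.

No product — the primers' 3' ends point away from each other.

Primer 1 (CCGTGCCCAGATTT) has reverse complement AAATCTGGGCACGG, which matches the top strand at positions 165–178; primer 1 anneals to the top strand there with its 3' end pointing upstream toward position 165.
Primer 2 (GGAACTAGG) matches the top strand directly at positions 197–205; it anneals to the bottom strand with its 3' end pointing downstream toward position 205.
The 3' ends diverge (primer 1 extends toward position 1, primer 2 toward position 211), so the primers never converge on a shared product.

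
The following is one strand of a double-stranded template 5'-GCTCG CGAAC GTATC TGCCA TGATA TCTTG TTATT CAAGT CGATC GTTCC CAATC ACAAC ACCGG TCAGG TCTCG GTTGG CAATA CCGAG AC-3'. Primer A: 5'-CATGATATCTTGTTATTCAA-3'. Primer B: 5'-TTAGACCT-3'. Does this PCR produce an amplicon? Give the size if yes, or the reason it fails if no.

No product — primer B has no binding site in the template.

Primer B (TTAGACCT) does not match the top strand, and its reverse complement AGGTCTAA does not match either.
With no annealing site for primer B, no amplification occurs.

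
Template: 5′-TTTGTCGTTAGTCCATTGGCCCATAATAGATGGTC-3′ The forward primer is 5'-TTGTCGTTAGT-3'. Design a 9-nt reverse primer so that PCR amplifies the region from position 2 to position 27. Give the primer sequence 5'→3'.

The product's 3' end on the top strand is position 27.
The reverse primer anneals to the top strand over positions 19–27, i.e. to GCCCATAAT.
Its sequence written 5'→3' is the reverse complement: ATTATGGGC.

5'-ATTATGGGC-3'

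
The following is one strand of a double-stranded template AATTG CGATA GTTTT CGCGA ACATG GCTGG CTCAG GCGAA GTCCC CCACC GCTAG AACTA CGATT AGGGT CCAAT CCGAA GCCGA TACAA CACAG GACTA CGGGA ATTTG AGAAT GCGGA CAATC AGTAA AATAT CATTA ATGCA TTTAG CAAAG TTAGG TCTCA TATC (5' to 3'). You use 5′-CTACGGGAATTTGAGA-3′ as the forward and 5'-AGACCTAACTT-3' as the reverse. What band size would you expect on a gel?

66 bp

Scanning the template, CTACGGGAATTTGAGA occurs at positions 98–113; this primer anneals to the bottom strand there with its 3' end pointing downstream.
The reverse primer's reverse complement is AAGTTAGGTCT, which matches the template at positions 153–163.
Product length = (reverse-primer end) − (forward-primer start) + 1 = 163 − 98 + 1 = 66 bp.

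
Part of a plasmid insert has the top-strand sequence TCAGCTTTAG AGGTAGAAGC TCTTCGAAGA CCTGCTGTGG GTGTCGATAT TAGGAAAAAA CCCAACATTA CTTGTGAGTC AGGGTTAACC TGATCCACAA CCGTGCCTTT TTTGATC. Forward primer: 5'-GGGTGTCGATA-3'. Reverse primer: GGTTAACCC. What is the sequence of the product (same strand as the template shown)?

5'-GGGTGTCGATATTAGGAAAAAACCCAACATTACTTGTGAGTCAGGGTTAACC-3'

The forward primer matches the template at positions 39–49.
The reverse primer's reverse complement is GGGTTAACC, which matches the template at positions 82–90.
The product is the template from position 39 through 90 (52 bp).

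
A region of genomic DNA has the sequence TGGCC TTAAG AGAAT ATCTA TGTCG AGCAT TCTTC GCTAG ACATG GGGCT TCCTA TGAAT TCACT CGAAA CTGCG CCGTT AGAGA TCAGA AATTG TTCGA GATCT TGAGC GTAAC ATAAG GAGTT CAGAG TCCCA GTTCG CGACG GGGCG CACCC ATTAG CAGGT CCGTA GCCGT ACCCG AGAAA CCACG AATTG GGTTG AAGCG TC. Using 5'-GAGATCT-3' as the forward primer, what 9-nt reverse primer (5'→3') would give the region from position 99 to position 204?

The product's 3' end on the top strand is position 204.
The reverse primer anneals to the top strand over positions 196–204, i.e. to GGTTGAAGC.
Its sequence written 5'→3' is the reverse complement: GCTTCAACC.

5'-GCTTCAACC-3'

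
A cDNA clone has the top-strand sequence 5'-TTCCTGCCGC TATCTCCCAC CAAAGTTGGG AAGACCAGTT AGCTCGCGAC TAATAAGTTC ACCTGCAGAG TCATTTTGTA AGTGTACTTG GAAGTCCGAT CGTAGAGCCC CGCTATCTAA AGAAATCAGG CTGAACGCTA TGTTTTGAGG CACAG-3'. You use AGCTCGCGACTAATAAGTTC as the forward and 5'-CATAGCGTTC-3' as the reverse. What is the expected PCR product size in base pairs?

Scanning the template, AGCTCGCGACTAATAAGTTC occurs at positions 41–60; this primer anneals to the bottom strand there with its 3' end pointing downstream.
The reverse primer's reverse complement is GAACGCTATG, which matches the template at positions 133–142.
Product length = (reverse-primer end) − (forward-primer start) + 1 = 142 − 41 + 1 = 102 bp.

102 bp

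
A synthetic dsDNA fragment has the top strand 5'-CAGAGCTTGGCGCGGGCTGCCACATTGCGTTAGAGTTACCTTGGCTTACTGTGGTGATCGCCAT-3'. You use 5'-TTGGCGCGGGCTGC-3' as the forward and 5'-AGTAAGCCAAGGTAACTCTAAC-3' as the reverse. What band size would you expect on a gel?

44 bp

Forward primer TTGGCGCGGGCTGC is found on the top strand at positions 7–20.
The reverse primer's reverse complement is GTTAGAGTTACCTTGGCTTACT, which matches the template at positions 29–50.
Product length = (reverse-primer end) − (forward-primer start) + 1 = 50 − 7 + 1 = 44 bp.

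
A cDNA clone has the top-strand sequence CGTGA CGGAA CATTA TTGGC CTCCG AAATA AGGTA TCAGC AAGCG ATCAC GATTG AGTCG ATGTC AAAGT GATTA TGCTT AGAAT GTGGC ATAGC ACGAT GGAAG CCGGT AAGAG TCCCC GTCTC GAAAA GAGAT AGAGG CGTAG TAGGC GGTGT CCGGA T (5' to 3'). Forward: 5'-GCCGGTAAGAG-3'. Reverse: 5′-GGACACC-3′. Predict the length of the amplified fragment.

53 bp

Forward primer GCCGGTAAGAG is found on the top strand at positions 105–115.
The reverse primer's reverse complement is GGTGTCC, which matches the template at positions 151–157.
Product length = (reverse-primer end) − (forward-primer start) + 1 = 157 − 105 + 1 = 53 bp.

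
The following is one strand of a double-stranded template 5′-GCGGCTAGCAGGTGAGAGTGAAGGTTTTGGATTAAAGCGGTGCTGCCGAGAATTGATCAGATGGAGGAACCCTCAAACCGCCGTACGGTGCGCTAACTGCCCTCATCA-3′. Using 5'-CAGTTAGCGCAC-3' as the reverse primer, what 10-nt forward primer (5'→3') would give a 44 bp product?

5'-ATCAGATGGA-3'

The reverse primer's reverse complement GTGCGCTAACTG matches the template at positions 88–99, so the product ends at position 99.
A 44 bp product then starts at position 99 − 44 + 1 = 56.
The forward primer is identical to the top strand there: ATCAGATGGA.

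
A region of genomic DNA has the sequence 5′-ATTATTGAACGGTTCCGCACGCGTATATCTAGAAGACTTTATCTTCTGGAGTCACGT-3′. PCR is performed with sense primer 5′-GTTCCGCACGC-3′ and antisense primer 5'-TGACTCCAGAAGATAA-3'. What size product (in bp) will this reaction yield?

The forward primer matches the template at positions 12–22.
Taking the reverse complement of TGACTCCAGAAGATAA gives TTATCTTCTGGAGTCA, found at positions 39–54 on the template; the primer anneals here to the top strand with its 3' end pointing upstream.
Product length = (reverse-primer end) − (forward-primer start) + 1 = 54 − 12 + 1 = 43 bp.

43 bp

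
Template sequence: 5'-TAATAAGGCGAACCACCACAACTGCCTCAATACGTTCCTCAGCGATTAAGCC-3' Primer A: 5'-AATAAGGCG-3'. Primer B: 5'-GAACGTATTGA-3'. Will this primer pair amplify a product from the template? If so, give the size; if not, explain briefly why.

Primer A (AATAAGGCG) matches the top strand at positions 2–10; it acts as a forward primer.
Primer B's reverse complement is TCAATACGTTC, matching the top strand at positions 27–37; it acts as a reverse primer.
The 3' ends face each other across positions 2–37, giving a 36 bp product.

Yes — a 36 bp product.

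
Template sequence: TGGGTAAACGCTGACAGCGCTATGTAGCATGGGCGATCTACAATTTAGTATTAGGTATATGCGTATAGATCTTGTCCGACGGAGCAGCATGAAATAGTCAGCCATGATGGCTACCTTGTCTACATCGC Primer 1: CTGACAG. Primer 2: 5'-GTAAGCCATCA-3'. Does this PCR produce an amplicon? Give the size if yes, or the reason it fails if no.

Primer 2 (GTAAGCCATCA) does not match the top strand, and its reverse complement TGATGGCTTAC does not match either.
With no annealing site for primer 2, no amplification occurs.

No product — primer 2 has no binding site in the template.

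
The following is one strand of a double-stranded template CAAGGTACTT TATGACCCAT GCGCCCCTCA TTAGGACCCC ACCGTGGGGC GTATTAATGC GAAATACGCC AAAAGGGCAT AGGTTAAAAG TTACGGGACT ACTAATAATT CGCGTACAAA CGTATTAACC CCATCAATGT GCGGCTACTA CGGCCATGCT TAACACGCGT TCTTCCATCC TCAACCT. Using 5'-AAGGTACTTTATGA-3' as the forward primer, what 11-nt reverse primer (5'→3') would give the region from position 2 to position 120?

The product's 3' end on the top strand is position 120.
The reverse primer anneals to the top strand over positions 110–120, i.e. to TCGCGTACAAA.
Its sequence written 5'→3' is the reverse complement: TTTGTACGCGA.

5'-TTTGTACGCGA-3'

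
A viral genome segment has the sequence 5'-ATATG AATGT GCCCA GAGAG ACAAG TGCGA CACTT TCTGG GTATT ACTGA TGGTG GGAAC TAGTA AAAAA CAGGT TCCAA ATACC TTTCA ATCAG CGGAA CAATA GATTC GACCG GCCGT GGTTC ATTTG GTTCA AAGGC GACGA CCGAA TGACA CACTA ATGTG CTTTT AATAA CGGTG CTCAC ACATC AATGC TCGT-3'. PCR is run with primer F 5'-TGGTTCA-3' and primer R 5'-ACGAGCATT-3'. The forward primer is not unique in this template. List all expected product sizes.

The forward primer TGGTTCA matches the top strand at positions 120–126, 129–135.
The reverse primer's reverse complement is AATGCTCGT, matching at positions 191–199.
Each forward site pairs with the reverse site to give a product ending at position 199: sizes 80, 71 bp.

80 bp, 71 bp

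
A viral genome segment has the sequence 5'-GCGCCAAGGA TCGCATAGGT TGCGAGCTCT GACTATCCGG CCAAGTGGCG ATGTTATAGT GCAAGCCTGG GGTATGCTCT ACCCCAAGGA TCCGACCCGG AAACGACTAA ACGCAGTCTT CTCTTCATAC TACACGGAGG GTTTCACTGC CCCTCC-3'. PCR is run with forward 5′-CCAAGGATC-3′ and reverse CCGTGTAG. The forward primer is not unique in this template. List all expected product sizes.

134 bp, 54 bp

The forward primer CCAAGGATC matches the top strand at positions 4–12, 84–92.
The reverse primer's reverse complement is CTACACGG, matching at positions 130–137.
Each forward site pairs with the reverse site to give a product ending at position 137: sizes 134, 54 bp.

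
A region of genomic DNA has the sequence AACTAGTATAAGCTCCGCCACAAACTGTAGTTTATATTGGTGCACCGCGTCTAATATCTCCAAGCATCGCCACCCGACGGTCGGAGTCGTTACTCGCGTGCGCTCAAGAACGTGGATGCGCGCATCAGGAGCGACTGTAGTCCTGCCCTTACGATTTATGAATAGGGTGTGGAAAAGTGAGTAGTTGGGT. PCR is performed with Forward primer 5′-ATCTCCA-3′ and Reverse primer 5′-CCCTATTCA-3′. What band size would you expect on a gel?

Forward primer ATCTCCA is found on the top strand at positions 56–62.
Reverse complement of the reverse primer: TGAATAGGG. This occurs on the top strand at positions 159–167.
The product runs from position 56 to position 167, so its length is 167 − 56 + 1 = 112 bp.

112 bp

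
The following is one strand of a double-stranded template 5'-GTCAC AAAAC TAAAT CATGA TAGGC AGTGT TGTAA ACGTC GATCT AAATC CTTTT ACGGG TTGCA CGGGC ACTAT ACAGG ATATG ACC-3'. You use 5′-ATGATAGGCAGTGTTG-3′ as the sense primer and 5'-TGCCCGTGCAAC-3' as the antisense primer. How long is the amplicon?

Scanning the template, ATGATAGGCAGTGTTG occurs at positions 17–32; this primer anneals to the bottom strand there with its 3' end pointing downstream.
Reverse complement of the reverse primer: GTTGCACGGGCA. This occurs on the top strand at positions 60–71.
Product length = (reverse-primer end) − (forward-primer start) + 1 = 71 − 17 + 1 = 55 bp.

55 bp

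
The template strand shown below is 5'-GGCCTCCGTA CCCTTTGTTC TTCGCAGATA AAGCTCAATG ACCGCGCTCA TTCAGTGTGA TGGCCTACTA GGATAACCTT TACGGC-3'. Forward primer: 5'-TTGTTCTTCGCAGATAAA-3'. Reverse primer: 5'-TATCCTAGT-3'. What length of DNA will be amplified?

61 bp

Forward primer TTGTTCTTCGCAGATAAA is found on the top strand at positions 15–32.
Taking the reverse complement of TATCCTAGT gives ACTAGGATA, found at positions 67–75 on the template; the primer anneals here to the top strand with its 3' end pointing upstream.
Amplicon spans positions 15–75: 61 bp.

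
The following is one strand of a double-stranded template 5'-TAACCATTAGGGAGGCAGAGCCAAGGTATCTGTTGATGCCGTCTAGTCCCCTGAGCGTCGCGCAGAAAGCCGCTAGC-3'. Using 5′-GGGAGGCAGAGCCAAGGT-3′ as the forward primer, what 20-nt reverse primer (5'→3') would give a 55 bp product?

The forward primer binds at positions 10–27, so a 55 bp product ends at position 10 + 55 − 1 = 64.
The reverse primer anneals to the top strand over positions 45–64, i.e. to AGTCCCCTGAGCGTCGCGCA.
Its sequence written 5'→3' is the reverse complement: TGCGCGACGCTCAGGGGACT.

5'-TGCGCGACGCTCAGGGGACT-3'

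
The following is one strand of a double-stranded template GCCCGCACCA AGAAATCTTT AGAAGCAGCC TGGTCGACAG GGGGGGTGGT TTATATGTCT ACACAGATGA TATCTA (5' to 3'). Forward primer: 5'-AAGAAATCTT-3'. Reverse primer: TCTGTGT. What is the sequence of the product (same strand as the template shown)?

5'-AAGAAATCTTTAGAAGCAGCCTGGTCGACAGGGGGGGTGGTTTATATGTCTACACAGA-3'

Forward primer AAGAAATCTT is found on the top strand at positions 10–19.
Taking the reverse complement of TCTGTGT gives ACACAGA, found at positions 61–67 on the template; the primer anneals here to the top strand with its 3' end pointing upstream.
The product is the template from position 10 through 67 (58 bp).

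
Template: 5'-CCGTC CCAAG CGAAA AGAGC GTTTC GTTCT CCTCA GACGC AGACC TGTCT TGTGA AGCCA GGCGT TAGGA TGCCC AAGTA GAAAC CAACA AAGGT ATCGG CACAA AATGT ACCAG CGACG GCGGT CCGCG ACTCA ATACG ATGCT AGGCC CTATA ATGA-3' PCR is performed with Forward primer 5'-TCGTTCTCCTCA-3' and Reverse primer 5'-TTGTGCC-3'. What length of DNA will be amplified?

82 bp

Scanning the template, TCGTTCTCCTCA occurs at positions 24–35; this primer anneals to the bottom strand there with its 3' end pointing downstream.
Reverse complement of the reverse primer: GGCACAA. This occurs on the top strand at positions 99–105.
Amplicon spans positions 24–105: 82 bp.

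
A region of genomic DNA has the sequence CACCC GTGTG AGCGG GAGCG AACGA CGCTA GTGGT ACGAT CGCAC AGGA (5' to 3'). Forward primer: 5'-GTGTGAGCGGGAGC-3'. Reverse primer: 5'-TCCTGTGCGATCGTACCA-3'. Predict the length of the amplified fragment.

44 bp

The forward primer matches the template at positions 6–19.
The reverse primer's reverse complement is TGGTACGATCGCACAGGA, which matches the template at positions 32–49.
Product length = (reverse-primer end) − (forward-primer start) + 1 = 49 − 6 + 1 = 44 bp.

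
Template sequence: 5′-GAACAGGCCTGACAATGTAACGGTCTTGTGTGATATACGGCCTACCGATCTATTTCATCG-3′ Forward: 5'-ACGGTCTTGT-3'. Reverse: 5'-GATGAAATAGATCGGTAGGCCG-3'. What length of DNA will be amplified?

40 bp

Scanning the template, ACGGTCTTGT occurs at positions 20–29; this primer anneals to the bottom strand there with its 3' end pointing downstream.
Reverse complement of the reverse primer: CGGCCTACCGATCTATTTCATC. This occurs on the top strand at positions 38–59.
Product length = (reverse-primer end) − (forward-primer start) + 1 = 59 − 20 + 1 = 40 bp.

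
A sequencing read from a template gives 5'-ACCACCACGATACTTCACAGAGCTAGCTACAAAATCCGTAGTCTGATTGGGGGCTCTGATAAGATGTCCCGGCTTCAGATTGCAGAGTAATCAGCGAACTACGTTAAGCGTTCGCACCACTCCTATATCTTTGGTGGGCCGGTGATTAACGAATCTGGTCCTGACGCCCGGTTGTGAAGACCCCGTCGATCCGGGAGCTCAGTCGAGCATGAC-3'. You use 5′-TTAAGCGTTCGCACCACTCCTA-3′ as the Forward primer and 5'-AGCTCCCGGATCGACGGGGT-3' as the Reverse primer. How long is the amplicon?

Scanning the template, TTAAGCGTTCGCACCACTCCTA occurs at positions 104–125; this primer anneals to the bottom strand there with its 3' end pointing downstream.
The reverse primer's reverse complement is ACCCCGTCGATCCGGGAGCT, which matches the template at positions 180–199.
Product length = (reverse-primer end) − (forward-primer start) + 1 = 199 − 104 + 1 = 96 bp.

96 bp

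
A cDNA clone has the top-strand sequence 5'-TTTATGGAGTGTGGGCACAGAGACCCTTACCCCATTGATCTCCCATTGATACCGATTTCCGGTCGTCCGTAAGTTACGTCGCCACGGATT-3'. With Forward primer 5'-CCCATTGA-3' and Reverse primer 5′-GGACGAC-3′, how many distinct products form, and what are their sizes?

Two products: 38 bp, 27 bp

The forward primer CCCATTGA matches the top strand at positions 31–38, 42–49.
The reverse primer's reverse complement is GTCGTCC, matching at positions 62–68.
Each forward site pairs with the reverse site to give a product ending at position 68: sizes 38, 27 bp.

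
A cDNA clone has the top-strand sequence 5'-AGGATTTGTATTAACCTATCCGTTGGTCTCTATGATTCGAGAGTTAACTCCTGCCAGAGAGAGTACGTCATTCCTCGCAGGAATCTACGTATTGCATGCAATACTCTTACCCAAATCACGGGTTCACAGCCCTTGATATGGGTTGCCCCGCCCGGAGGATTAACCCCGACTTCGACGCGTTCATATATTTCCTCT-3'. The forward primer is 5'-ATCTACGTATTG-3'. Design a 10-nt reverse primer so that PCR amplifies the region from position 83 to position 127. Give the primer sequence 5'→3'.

The product's 3' end on the top strand is position 127.
The reverse primer anneals to the top strand over positions 118–127, i.e. to ACGGGTTCAC.
Its sequence written 5'→3' is the reverse complement: GTGAACCCGT.

5'-GTGAACCCGT-3'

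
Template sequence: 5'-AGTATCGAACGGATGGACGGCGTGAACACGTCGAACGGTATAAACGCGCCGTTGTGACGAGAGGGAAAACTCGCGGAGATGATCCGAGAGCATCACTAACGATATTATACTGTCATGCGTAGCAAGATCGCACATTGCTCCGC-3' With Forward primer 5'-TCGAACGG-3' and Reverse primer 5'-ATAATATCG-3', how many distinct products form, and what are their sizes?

The forward primer TCGAACGG matches the top strand at positions 5–12, 31–38.
The reverse primer's reverse complement is CGATATTAT, matching at positions 100–108.
Each forward site pairs with the reverse site to give a product ending at position 108: sizes 104, 78 bp.

Two products: 104 bp, 78 bp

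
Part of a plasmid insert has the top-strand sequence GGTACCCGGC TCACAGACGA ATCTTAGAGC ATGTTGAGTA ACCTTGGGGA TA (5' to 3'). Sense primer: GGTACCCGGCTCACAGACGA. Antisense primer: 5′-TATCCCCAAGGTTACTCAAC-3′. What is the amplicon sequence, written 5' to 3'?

5'-GGTACCCGGCTCACAGACGAATCTTAGAGCATGTTGAGTAACCTTGGGGATA-3'

Forward primer GGTACCCGGCTCACAGACGA is found on the top strand at positions 1–20.
Taking the reverse complement of TATCCCCAAGGTTACTCAAC gives GTTGAGTAACCTTGGGGATA, found at positions 33–52 on the template; the primer anneals here to the top strand with its 3' end pointing upstream.
The product is the template from position 1 through 52 (52 bp).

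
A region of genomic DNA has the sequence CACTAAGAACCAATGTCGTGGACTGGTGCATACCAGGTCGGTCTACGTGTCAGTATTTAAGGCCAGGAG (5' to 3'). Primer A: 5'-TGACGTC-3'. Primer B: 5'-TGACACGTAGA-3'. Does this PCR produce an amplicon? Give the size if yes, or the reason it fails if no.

Primer A (TGACGTC) does not match the top strand, and its reverse complement GACGTCA does not match either.
With no annealing site for primer A, no amplification occurs.

No product — primer A has no binding site in the template.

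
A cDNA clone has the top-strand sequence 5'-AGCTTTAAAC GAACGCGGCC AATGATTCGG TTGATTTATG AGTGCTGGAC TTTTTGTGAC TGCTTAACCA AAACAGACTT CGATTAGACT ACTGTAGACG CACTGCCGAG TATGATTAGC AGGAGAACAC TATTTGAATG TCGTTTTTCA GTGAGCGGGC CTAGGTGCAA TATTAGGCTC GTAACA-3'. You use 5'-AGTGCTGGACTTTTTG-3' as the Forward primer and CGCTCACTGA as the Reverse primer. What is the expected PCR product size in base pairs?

117 bp

The forward primer matches the template at positions 41–56.
Reverse complement of the reverse primer: TCAGTGAGCG. This occurs on the top strand at positions 148–157.
Product length = (reverse-primer end) − (forward-primer start) + 1 = 157 − 41 + 1 = 117 bp.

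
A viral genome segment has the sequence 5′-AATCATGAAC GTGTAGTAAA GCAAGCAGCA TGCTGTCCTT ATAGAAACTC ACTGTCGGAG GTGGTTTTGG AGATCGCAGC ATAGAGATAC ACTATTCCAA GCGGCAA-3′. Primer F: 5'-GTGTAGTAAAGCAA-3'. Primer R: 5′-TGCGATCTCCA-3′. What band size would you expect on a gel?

Forward primer GTGTAGTAAAGCAA is found on the top strand at positions 11–24.
Taking the reverse complement of TGCGATCTCCA gives TGGAGATCGCA, found at positions 68–78 on the template; the primer anneals here to the top strand with its 3' end pointing upstream.
Product length = (reverse-primer end) − (forward-primer start) + 1 = 78 − 11 + 1 = 68 bp.

68 bp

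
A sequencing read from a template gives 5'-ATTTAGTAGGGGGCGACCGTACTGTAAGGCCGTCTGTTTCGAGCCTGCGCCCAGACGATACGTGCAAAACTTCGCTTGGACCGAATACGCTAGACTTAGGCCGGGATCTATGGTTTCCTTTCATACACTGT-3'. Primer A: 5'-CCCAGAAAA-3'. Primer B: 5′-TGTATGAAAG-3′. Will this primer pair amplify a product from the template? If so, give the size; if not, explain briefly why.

No product — primer A has no binding site in the template.

Primer A (CCCAGAAAA) does not match the top strand, and its reverse complement TTTTCTGGG does not match either.
With no annealing site for primer A, no amplification occurs.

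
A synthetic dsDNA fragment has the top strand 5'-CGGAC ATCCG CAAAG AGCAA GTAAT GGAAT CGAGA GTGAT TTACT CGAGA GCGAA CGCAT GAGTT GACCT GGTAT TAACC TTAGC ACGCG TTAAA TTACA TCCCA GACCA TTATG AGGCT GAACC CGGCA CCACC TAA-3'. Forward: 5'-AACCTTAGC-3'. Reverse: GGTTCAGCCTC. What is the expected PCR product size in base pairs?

The forward primer matches the template at positions 77–85.
Reverse complement of the reverse primer: GAGGCTGAACC. This occurs on the top strand at positions 115–125.
Amplicon spans positions 77–125: 49 bp.

49 bp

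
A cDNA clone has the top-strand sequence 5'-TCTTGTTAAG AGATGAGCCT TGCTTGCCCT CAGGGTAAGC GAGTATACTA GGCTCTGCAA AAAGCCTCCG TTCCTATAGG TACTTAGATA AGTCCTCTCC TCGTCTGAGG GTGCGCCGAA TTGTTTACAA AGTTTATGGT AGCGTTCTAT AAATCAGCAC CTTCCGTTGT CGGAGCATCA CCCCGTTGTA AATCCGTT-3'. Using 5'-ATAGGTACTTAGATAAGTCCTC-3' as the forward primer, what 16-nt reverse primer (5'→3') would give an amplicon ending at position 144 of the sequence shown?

5'-CGCTACCATAAACTTT-3'

The forward primer binds at positions 76–97; the product's 3' end on the top strand is position 144.
The reverse primer anneals to the top strand over positions 129–144, i.e. to AAAGTTTATGGTAGCG.
Its sequence written 5'→3' is the reverse complement: CGCTACCATAAACTTT.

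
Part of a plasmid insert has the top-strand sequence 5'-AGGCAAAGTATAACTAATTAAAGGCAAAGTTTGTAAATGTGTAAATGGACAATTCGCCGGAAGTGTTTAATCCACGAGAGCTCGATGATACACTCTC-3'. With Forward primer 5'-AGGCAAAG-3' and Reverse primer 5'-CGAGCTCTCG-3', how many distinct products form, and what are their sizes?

The forward primer AGGCAAAG matches the top strand at positions 1–8, 22–29.
The reverse primer's reverse complement is CGAGAGCTCG, matching at positions 75–84.
Each forward site pairs with the reverse site to give a product ending at position 84: sizes 84, 63 bp.

Two products: 84 bp, 63 bp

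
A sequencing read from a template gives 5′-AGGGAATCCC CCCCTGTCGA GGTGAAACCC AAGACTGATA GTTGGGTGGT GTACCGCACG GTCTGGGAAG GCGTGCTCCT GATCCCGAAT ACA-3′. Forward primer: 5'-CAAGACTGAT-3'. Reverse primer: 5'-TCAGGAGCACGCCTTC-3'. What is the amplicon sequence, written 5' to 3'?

Scanning the template, CAAGACTGAT occurs at positions 30–39; this primer anneals to the bottom strand there with its 3' end pointing downstream.
Reverse complement of the reverse primer: GAAGGCGTGCTCCTGA. This occurs on the top strand at positions 67–82.
The product is the template from position 30 through 82 (53 bp).

5'-CAAGACTGATAGTTGGGTGGTGTACCGCACGGTCTGGGAAGGCGTGCTCCTGA-3'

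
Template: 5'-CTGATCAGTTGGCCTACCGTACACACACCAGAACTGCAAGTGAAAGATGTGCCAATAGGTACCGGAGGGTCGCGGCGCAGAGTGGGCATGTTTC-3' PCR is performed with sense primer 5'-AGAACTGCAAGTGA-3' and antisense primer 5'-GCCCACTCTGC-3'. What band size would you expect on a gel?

58 bp

Scanning the template, AGAACTGCAAGTGA occurs at positions 30–43; this primer anneals to the bottom strand there with its 3' end pointing downstream.
Taking the reverse complement of GCCCACTCTGC gives GCAGAGTGGGC, found at positions 77–87 on the template; the primer anneals here to the top strand with its 3' end pointing upstream.
Amplicon spans positions 30–87: 58 bp.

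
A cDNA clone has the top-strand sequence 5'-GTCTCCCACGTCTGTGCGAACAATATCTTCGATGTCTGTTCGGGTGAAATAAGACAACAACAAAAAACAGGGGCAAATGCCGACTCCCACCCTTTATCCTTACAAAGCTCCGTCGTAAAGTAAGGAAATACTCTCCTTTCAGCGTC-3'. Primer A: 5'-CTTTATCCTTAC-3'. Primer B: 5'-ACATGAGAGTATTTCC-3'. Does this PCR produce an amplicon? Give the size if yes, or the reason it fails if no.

Primer B (ACATGAGAGTATTTCC) does not match the top strand, and its reverse complement GGAAATACTCTCATGT does not match either.
With no annealing site for primer B, no amplification occurs.

No product — primer B has no binding site in the template.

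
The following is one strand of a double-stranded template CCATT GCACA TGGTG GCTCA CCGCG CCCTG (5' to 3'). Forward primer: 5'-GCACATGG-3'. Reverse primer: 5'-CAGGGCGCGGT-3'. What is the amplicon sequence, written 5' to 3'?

5'-GCACATGGTGGCTCACCGCGCCCTG-3'

The forward primer matches the template at positions 6–13.
Taking the reverse complement of CAGGGCGCGGT gives ACCGCGCCCTG, found at positions 20–30 on the template; the primer anneals here to the top strand with its 3' end pointing upstream.
The product is the template from position 6 through 30 (25 bp).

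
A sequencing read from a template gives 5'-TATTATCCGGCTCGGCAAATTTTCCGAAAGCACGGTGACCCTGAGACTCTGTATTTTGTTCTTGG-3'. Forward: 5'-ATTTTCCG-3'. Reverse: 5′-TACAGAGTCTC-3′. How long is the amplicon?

Scanning the template, ATTTTCCG occurs at positions 19–26; this primer anneals to the bottom strand there with its 3' end pointing downstream.
The reverse primer's reverse complement is GAGACTCTGTA, which matches the template at positions 43–53.
The product runs from position 19 to position 53, so its length is 53 − 19 + 1 = 35 bp.

35 bp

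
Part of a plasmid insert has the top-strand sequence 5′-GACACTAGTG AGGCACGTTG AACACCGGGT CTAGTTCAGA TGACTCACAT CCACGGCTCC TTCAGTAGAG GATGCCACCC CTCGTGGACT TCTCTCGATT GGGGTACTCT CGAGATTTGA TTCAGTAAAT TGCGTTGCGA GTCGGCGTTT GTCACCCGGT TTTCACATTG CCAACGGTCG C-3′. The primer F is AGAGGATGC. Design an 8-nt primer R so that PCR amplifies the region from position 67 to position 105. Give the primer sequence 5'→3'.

The product's 3' end on the top strand is position 105.
The reverse primer anneals to the top strand over positions 98–105, i.e. to ATTGGGGT.
Its sequence written 5'→3' is the reverse complement: ACCCCAAT.

5'-ACCCCAAT-3'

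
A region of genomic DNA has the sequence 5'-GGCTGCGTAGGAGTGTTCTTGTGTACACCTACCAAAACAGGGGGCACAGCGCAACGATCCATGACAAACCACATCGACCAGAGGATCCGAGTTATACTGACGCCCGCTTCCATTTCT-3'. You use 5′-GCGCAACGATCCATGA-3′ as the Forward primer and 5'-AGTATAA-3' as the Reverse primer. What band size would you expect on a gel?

Forward primer GCGCAACGATCCATGA is found on the top strand at positions 49–64.
The reverse primer's reverse complement is TTATACT, which matches the template at positions 92–98.
Amplicon spans positions 49–98: 50 bp.

50 bp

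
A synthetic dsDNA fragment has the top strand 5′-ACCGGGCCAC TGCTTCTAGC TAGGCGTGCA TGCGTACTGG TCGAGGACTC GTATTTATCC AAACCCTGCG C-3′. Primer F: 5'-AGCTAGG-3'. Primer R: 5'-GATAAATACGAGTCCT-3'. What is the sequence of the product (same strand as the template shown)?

The forward primer matches the template at positions 18–24.
Reverse complement of the reverse primer: AGGACTCGTATTTATC. This occurs on the top strand at positions 44–59.
The product is the template from position 18 through 59 (42 bp).

5'-AGCTAGGCGTGCATGCGTACTGGTCGAGGACTCGTATTTATC-3'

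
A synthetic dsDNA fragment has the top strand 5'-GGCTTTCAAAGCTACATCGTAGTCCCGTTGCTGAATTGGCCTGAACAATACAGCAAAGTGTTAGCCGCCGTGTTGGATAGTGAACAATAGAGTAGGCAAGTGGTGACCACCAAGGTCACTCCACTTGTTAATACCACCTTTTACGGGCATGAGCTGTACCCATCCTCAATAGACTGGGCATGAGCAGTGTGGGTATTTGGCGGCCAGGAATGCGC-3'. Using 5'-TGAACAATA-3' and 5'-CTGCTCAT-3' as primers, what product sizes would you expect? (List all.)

The forward primer TGAACAATA matches the top strand at positions 42–50, 81–89.
The reverse primer's reverse complement is ATGAGCAG, matching at positions 180–187.
Each forward site pairs with the reverse site to give a product ending at position 187: sizes 146, 107 bp.

146 bp, 107 bp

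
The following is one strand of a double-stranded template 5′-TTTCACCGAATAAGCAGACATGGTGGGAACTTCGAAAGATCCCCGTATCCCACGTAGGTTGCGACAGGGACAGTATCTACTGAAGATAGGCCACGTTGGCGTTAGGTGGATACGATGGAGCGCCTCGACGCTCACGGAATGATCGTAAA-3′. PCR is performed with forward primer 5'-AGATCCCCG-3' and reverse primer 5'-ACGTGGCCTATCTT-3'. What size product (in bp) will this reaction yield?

The forward primer matches the template at positions 37–45.
Taking the reverse complement of ACGTGGCCTATCTT gives AAGATAGGCCACGT, found at positions 83–96 on the template; the primer anneals here to the top strand with its 3' end pointing upstream.
Product length = (reverse-primer end) − (forward-primer start) + 1 = 96 − 37 + 1 = 60 bp.

60 bp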